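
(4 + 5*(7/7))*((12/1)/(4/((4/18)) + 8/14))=378/65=5.82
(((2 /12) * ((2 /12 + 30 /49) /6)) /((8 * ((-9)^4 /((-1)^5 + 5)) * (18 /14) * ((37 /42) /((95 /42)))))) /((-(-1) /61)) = 1327055 /6606874512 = 0.00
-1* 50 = -50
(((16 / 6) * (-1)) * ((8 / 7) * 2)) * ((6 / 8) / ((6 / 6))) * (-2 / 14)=32 / 49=0.65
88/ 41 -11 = -363/ 41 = -8.85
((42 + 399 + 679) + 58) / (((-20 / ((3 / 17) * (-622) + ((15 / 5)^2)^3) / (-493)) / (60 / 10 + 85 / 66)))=2620891559 / 20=131044577.95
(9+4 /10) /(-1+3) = 47 /10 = 4.70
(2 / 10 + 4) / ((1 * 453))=7 / 755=0.01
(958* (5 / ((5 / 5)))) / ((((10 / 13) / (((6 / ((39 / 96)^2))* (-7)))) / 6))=-123604992 / 13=-9508076.31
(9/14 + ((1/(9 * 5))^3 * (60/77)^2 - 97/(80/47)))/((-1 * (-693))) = -432951283/5325000912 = -0.08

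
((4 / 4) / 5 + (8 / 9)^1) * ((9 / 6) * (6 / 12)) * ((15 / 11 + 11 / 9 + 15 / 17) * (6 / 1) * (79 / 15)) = 22595027 / 252450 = 89.50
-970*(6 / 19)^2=-96.73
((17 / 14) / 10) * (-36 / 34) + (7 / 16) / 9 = -403 / 5040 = -0.08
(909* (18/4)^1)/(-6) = -2727/4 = -681.75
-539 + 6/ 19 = -10235/ 19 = -538.68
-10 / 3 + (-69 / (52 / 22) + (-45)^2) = 155413 / 78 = 1992.47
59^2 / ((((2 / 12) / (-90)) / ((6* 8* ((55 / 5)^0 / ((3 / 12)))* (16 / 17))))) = -5774561280 / 17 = -339680075.29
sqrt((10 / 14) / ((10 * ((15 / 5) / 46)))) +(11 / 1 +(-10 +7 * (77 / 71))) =sqrt(483) / 21 +610 / 71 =9.64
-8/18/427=-0.00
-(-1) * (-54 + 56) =2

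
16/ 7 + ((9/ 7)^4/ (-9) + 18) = 19.98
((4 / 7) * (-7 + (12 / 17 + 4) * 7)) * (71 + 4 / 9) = 18004 / 17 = 1059.06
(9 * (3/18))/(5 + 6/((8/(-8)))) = -3/2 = -1.50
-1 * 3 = -3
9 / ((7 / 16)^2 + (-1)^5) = -256 / 23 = -11.13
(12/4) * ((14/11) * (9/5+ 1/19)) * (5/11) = 672/209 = 3.22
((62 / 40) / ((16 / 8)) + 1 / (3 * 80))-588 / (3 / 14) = -658373 / 240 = -2743.22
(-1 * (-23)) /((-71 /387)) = -8901 /71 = -125.37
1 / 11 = 0.09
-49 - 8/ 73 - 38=-6359/ 73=-87.11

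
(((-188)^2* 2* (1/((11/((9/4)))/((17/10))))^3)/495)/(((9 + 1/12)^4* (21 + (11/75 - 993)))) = -3417855952176/3765986276079142225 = -0.00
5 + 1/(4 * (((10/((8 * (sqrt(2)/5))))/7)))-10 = -5 + 7 * sqrt(2)/25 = -4.60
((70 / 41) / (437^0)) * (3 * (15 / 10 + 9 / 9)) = 525 / 41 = 12.80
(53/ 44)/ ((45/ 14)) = 371/ 990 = 0.37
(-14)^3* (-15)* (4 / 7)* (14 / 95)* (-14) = -921984 / 19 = -48525.47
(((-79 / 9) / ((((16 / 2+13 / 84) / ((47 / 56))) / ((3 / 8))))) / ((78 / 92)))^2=7292989201 / 45676238400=0.16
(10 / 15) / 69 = 0.01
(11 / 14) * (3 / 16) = 0.15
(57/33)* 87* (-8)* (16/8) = -26448/11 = -2404.36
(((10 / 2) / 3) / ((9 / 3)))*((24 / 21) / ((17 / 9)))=40 / 119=0.34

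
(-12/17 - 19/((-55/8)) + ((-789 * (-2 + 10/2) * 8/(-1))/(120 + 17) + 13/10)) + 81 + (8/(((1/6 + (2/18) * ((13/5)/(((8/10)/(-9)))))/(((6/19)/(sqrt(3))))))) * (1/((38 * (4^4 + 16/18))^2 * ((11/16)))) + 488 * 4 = 557104813/256190 - 972 * sqrt(3)/233158309373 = 2174.58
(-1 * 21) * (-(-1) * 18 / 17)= -378 / 17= -22.24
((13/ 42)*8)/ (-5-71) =-13/ 399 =-0.03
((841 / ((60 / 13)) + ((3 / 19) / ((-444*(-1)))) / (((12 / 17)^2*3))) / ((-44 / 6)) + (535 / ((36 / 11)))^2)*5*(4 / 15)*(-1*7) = -74919517532237 / 300659040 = -249184.32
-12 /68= -3 /17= -0.18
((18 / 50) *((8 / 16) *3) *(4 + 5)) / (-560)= -243 / 28000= -0.01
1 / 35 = 0.03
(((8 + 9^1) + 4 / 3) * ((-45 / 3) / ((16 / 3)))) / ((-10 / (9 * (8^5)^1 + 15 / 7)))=340625835 / 224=1520651.05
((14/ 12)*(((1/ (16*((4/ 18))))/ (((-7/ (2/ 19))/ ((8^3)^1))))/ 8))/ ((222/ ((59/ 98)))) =-59/ 68894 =-0.00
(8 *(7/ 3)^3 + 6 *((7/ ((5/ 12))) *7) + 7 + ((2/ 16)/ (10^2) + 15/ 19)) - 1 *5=332432353/ 410400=810.02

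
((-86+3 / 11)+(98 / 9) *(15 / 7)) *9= -6177 / 11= -561.55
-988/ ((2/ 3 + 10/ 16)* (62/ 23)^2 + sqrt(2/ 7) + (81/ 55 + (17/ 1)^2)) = -63199090287813480/ 19180906169063887 + 30108988681200* sqrt(14)/ 19180906169063887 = -3.29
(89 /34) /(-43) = -89 /1462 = -0.06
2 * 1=2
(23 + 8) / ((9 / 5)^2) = 775 / 81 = 9.57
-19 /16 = -1.19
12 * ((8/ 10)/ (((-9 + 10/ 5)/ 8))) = -384/ 35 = -10.97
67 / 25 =2.68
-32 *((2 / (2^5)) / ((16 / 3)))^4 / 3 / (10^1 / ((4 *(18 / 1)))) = -243 / 167772160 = -0.00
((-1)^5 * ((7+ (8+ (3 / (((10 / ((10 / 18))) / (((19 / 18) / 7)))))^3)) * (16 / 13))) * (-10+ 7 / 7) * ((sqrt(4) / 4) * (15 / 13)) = 32406125495 / 338063544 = 95.86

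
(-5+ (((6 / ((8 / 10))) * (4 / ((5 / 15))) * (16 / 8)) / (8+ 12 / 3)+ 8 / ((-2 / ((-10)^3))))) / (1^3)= 4010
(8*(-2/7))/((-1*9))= 16/63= 0.25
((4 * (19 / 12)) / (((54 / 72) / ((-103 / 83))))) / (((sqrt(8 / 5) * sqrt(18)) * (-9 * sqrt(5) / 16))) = 31312 / 20169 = 1.55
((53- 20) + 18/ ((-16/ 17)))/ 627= 37/ 1672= 0.02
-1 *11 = -11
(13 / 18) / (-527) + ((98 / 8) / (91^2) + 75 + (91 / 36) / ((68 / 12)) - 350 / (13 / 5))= -47428076 / 801567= -59.17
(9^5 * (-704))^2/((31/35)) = 60483714819010560/31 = 1951087574806792.26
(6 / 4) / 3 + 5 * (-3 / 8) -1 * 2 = -27 / 8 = -3.38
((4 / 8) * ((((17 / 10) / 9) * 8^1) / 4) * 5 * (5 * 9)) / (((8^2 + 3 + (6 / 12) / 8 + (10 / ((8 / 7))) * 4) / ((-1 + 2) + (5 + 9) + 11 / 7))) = 78880 / 11431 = 6.90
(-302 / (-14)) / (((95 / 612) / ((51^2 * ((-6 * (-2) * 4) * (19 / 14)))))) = 5768726688 / 245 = 23545823.22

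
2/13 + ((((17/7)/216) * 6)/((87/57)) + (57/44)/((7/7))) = 1.49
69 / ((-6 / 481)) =-11063 / 2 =-5531.50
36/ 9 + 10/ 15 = 14/ 3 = 4.67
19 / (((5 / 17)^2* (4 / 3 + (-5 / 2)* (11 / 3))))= -32946 / 1175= -28.04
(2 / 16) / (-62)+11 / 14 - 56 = -191711 / 3472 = -55.22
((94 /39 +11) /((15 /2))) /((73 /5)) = 1046 /8541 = 0.12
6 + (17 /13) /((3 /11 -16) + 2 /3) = 38205 /6461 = 5.91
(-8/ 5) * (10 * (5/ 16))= -5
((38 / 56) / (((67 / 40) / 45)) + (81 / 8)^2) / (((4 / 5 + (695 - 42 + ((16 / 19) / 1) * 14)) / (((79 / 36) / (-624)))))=-232482385 / 364404805632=-0.00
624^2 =389376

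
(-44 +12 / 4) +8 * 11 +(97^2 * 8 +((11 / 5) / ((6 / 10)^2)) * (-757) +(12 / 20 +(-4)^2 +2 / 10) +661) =3211681 / 45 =71370.69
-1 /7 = -0.14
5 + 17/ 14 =87/ 14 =6.21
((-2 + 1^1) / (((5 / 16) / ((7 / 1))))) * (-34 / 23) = 3808 / 115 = 33.11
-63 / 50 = -1.26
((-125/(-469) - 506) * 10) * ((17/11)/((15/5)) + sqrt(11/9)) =-790630 * sqrt(11)/469 - 13440710/5159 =-8196.39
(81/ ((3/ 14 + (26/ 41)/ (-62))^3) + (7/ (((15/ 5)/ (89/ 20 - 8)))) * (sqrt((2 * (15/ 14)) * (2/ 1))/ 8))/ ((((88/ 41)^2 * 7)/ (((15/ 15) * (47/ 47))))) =13698892701360279/ 46339794556088 - 119351 * sqrt(210)/ 26019840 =295.55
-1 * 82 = -82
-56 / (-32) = 7 / 4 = 1.75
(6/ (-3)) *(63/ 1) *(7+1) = -1008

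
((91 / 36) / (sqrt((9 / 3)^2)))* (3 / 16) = 91 / 576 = 0.16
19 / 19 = 1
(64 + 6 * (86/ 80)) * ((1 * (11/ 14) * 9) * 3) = 418473/ 280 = 1494.55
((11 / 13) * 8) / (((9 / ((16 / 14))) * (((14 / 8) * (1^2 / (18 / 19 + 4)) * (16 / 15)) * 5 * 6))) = 8272 / 108927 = 0.08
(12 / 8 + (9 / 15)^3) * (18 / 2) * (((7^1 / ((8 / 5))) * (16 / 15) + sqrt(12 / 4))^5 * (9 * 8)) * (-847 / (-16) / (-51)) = -80529355907 / 12750-29762942209 * sqrt(3) / 8500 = -12380842.98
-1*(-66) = 66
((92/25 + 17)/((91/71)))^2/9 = 1347403849/46580625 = 28.93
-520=-520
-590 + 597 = 7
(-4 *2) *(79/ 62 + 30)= -7756/ 31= -250.19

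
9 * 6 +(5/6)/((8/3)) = 869/16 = 54.31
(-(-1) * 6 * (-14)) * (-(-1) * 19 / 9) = -532 / 3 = -177.33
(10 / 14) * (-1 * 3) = -15 / 7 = -2.14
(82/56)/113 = 41/3164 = 0.01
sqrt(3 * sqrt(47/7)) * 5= 5 * sqrt(3) * 47^(1/4) * 7^(3/4)/7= 13.94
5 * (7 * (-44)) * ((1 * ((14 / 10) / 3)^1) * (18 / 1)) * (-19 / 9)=81928 / 3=27309.33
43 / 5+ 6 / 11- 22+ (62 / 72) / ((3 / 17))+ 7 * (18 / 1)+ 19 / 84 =1229222 / 10395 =118.25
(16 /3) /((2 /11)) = 88 /3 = 29.33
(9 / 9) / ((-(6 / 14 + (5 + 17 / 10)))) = -70 / 499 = -0.14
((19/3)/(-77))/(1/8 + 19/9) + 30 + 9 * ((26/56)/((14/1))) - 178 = -14652095/99176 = -147.74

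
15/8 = 1.88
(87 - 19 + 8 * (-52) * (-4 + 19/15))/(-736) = -4519/2760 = -1.64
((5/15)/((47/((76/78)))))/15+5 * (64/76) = 6599522/1567215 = 4.21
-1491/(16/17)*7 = -177429/16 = -11089.31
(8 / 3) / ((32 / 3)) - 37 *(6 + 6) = -1775 / 4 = -443.75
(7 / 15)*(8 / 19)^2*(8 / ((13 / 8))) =28672 / 70395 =0.41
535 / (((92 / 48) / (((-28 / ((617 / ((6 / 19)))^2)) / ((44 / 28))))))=-45299520 / 34769468437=-0.00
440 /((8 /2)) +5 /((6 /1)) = 665 /6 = 110.83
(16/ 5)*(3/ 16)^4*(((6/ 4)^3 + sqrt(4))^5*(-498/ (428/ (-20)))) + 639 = 7553447645139/ 7180648448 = 1051.92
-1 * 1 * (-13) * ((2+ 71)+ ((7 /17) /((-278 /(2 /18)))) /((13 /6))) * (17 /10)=3363727 /2085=1613.30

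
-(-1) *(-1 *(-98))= 98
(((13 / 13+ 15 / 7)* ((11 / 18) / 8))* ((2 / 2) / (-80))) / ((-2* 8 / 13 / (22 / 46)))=17303 / 14837760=0.00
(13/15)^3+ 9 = 32572/3375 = 9.65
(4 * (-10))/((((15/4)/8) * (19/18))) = -1536/19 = -80.84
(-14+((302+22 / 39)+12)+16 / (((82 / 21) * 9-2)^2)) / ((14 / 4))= 39434719 / 459186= 85.88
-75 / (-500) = 3 / 20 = 0.15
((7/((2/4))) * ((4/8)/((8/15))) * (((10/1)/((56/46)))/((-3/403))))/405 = -46345/1296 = -35.76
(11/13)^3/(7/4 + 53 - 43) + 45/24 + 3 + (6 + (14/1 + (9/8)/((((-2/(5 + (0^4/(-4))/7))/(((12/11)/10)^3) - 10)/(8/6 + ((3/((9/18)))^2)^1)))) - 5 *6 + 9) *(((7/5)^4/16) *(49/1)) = -8.39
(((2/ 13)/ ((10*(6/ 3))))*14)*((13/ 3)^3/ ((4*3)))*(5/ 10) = 1183/ 3240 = 0.37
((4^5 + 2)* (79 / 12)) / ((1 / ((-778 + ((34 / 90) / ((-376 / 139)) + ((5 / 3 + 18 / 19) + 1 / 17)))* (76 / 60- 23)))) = 54573371511133 / 479400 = 113836820.01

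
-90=-90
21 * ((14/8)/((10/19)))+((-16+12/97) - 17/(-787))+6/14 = 1162771789/21374920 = 54.40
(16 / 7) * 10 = 160 / 7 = 22.86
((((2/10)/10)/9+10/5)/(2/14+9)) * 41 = 258587/28800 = 8.98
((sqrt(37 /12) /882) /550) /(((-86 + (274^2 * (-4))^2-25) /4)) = sqrt(111) /65621290525733250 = 0.00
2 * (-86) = -172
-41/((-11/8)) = 328/11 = 29.82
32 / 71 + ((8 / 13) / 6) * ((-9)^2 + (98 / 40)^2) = 9.37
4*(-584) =-2336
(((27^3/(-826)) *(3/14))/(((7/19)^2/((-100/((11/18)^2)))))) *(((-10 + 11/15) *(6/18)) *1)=-533343558780/17140739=-31115.55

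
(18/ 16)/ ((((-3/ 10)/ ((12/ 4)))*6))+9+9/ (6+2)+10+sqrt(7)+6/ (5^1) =22.10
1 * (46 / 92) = 1 / 2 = 0.50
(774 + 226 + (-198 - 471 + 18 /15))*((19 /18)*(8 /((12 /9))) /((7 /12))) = 126236 /35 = 3606.74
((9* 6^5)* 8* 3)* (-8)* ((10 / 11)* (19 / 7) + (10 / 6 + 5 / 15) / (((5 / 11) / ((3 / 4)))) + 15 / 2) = -68635828224 / 385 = -178274878.50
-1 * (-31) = 31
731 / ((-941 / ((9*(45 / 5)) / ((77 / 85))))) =-5032935 / 72457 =-69.46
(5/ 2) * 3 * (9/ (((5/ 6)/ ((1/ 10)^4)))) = 81/ 10000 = 0.01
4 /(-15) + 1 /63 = -79 /315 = -0.25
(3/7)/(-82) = -3/574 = -0.01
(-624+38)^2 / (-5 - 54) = -343396 / 59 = -5820.27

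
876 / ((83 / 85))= 74460 / 83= 897.11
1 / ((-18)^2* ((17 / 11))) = 11 / 5508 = 0.00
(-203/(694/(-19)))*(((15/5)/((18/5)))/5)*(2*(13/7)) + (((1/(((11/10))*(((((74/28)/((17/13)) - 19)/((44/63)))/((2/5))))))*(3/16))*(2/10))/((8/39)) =3.44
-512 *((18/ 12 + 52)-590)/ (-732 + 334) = -137344/ 199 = -690.17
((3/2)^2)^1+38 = 161/4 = 40.25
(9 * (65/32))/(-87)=-195/928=-0.21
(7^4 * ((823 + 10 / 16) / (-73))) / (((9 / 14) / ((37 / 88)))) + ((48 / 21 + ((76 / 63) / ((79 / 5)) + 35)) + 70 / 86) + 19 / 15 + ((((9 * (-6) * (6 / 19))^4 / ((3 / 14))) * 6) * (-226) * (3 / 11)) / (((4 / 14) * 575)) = -373338482004969028998379 / 412082212296031200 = -905980.58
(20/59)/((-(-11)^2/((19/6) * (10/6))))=-950/64251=-0.01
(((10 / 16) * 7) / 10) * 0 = 0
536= 536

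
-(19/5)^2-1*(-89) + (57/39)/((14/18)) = 173899/2275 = 76.44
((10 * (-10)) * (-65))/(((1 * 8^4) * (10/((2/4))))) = 325/4096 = 0.08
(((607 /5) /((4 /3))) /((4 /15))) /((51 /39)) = 71019 /272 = 261.10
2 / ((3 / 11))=22 / 3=7.33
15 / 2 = 7.50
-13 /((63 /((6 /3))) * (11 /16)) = -416 /693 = -0.60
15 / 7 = 2.14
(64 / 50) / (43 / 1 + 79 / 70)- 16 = -246672 / 15445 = -15.97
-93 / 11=-8.45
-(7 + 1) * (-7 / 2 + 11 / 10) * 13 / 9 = 416 / 15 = 27.73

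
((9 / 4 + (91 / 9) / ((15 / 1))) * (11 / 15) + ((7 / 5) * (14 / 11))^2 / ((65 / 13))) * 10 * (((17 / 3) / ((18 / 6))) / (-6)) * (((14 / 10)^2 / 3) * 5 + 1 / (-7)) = -18986197754 / 694645875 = -27.33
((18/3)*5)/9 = 10/3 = 3.33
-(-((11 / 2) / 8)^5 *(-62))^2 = -24925865041561 / 274877906944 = -90.68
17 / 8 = 2.12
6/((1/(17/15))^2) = 578/75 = 7.71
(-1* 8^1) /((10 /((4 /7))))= -16 /35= -0.46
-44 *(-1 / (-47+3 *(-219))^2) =1 / 11264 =0.00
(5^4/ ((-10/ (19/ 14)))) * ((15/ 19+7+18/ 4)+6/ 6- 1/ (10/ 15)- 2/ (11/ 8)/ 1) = -67500/ 77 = -876.62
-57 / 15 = -3.80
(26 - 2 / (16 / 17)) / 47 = 0.51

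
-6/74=-3/37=-0.08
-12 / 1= -12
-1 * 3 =-3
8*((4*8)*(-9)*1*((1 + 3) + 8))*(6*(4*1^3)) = -663552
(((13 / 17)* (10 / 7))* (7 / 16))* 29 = 1885 / 136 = 13.86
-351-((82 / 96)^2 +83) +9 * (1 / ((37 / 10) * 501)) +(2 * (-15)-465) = -13235948243 / 14236416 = -929.72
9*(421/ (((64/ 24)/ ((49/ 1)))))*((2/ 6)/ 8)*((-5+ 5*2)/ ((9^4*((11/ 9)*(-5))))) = -20629/ 57024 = -0.36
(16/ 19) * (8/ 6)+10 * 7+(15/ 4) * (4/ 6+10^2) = 51143/ 114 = 448.62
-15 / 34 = -0.44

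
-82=-82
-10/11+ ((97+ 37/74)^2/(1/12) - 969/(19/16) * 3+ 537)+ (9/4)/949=4683482123/41756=112163.09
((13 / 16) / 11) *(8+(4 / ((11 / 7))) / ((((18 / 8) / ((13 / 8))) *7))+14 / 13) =3005 / 4356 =0.69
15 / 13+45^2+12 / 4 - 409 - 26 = 1594.15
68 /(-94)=-34 /47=-0.72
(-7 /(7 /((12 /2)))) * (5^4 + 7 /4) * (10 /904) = -37605 /904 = -41.60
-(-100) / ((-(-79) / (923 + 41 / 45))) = 831520 / 711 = 1169.51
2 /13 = 0.15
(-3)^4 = 81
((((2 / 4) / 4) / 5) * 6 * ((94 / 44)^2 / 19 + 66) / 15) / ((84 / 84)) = 121829 / 183920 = 0.66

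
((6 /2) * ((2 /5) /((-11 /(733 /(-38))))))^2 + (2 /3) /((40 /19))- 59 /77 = 364951649 /91730100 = 3.98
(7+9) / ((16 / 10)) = 10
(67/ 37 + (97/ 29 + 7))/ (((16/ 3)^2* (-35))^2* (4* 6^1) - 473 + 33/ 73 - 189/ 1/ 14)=0.00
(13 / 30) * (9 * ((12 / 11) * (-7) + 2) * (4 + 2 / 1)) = -7254 / 55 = -131.89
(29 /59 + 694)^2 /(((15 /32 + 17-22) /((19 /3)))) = -204160396000 /302847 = -674137.09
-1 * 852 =-852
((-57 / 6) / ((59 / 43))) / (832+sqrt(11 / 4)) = -1359488 / 163364215+817*sqrt(11) / 163364215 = -0.01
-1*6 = -6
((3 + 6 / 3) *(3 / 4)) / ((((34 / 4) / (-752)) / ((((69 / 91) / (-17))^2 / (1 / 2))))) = -53704080 / 40684553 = -1.32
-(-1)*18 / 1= 18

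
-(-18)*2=36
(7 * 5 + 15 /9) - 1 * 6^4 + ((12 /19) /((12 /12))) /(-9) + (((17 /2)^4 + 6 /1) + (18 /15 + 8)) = 18129917 /4560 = 3975.86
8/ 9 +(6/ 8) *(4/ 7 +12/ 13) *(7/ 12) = 361/ 234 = 1.54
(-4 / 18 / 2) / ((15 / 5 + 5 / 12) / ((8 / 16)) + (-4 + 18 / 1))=-2 / 375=-0.01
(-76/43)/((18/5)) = -190/387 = -0.49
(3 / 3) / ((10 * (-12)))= -1 / 120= -0.01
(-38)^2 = 1444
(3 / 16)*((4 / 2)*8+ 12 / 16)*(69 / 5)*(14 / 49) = 13869 / 1120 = 12.38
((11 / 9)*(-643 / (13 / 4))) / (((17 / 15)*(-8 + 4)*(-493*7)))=-35365 / 2288013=-0.02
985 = 985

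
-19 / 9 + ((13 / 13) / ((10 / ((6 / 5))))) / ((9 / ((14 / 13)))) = -6133 / 2925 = -2.10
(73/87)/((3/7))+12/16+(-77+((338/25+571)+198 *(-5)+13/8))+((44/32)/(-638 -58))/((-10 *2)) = -478.15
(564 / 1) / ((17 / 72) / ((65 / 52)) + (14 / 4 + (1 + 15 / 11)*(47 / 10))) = 55836 / 1465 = 38.11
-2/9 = -0.22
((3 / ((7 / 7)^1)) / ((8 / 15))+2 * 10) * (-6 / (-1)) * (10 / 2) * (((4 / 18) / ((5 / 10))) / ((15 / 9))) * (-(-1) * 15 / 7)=3075 / 7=439.29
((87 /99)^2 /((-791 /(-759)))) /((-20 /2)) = -19343 /261030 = -0.07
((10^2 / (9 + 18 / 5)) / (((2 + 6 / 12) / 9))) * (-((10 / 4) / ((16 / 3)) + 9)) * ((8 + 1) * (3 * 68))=-3476925 / 7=-496703.57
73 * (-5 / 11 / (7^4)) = -365 / 26411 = -0.01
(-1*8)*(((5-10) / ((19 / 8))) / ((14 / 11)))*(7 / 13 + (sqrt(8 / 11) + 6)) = 320*sqrt(22) / 133 + 149600 / 1729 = 97.81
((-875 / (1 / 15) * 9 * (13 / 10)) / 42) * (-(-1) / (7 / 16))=-58500 / 7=-8357.14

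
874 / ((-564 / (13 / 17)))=-1.19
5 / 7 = 0.71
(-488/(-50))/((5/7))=1708/125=13.66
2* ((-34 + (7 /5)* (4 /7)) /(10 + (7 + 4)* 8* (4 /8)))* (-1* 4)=664 /135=4.92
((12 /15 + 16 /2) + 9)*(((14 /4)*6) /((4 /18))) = 1682.10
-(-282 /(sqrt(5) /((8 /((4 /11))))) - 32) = 32 + 6204* sqrt(5) /5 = 2806.51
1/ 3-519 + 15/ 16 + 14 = -24179/ 48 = -503.73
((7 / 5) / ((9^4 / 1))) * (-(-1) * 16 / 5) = 112 / 164025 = 0.00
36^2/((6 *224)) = 27/28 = 0.96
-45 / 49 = -0.92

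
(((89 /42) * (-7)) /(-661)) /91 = 89 /360906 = 0.00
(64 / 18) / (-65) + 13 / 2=7541 / 1170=6.45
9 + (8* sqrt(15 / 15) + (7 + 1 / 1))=25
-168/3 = -56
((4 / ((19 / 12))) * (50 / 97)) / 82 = 1200 / 75563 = 0.02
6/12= 1/2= 0.50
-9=-9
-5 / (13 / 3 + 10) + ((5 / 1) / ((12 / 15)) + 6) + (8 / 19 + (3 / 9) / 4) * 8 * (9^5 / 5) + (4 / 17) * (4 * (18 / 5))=13241458249 / 277780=47668.87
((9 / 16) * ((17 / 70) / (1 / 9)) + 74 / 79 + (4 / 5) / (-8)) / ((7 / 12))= 109689 / 30968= 3.54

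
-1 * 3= -3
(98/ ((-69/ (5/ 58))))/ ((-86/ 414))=735/ 1247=0.59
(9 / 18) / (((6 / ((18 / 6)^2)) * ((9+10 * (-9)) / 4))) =-1 / 27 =-0.04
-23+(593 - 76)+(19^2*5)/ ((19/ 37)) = 4009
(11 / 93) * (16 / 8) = 22 / 93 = 0.24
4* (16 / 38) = 32 / 19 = 1.68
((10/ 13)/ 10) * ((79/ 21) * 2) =158/ 273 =0.58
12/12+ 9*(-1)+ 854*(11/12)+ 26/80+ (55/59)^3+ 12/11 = 210661001971/271100280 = 777.06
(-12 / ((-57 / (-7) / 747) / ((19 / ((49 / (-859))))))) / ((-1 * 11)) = -2566692 / 77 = -33333.66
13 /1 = 13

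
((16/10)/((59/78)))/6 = 104/295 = 0.35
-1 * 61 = -61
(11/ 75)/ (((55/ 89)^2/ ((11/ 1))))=7921/ 1875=4.22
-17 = -17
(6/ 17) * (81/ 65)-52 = -56974/ 1105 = -51.56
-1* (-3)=3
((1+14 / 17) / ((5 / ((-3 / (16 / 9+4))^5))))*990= -44036795583 / 3231734272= -13.63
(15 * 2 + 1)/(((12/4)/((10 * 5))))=1550/3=516.67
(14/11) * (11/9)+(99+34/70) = 31828/315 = 101.04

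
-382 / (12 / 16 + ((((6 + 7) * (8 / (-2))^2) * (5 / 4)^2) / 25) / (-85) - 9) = 129880 / 2857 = 45.46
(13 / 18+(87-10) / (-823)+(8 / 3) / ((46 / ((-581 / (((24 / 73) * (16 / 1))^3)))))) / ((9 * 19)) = 319345308133 / 137460752842752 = 0.00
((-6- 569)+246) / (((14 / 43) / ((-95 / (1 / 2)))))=191995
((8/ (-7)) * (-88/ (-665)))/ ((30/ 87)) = -10208/ 23275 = -0.44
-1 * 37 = -37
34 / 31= 1.10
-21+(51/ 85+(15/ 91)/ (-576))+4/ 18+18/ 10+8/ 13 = -4655243/ 262080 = -17.76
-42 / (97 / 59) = -2478 / 97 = -25.55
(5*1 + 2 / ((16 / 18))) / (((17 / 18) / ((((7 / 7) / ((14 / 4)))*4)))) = 1044 / 119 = 8.77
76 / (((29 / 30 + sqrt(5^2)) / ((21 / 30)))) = 1596 / 179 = 8.92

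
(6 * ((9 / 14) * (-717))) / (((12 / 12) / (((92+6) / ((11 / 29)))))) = -7859754 / 11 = -714523.09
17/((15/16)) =272/15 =18.13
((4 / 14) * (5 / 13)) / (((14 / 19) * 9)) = 95 / 5733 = 0.02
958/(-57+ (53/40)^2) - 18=-3123838/88391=-35.34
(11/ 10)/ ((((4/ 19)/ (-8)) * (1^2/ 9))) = -1881/ 5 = -376.20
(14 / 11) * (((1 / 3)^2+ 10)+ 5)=1904 / 99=19.23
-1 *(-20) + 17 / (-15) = 283 / 15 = 18.87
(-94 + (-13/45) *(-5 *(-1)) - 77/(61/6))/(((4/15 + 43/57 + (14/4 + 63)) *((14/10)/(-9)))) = 53729150/5477983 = 9.81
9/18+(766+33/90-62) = 10573/15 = 704.87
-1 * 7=-7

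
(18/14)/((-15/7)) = -3/5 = -0.60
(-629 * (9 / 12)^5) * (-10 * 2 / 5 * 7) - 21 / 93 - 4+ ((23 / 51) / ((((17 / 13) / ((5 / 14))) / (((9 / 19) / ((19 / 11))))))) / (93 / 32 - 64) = 411366823946009 / 98526638336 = 4175.18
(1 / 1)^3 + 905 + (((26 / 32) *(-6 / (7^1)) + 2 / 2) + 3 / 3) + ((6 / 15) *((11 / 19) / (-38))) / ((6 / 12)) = 91709013 / 101080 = 907.29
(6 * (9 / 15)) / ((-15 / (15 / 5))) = -18 / 25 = -0.72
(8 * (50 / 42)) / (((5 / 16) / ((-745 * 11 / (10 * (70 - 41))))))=-524480 / 609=-861.22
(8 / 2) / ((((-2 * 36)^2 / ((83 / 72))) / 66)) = 913 / 15552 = 0.06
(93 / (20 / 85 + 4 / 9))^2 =202464441 / 10816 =18718.98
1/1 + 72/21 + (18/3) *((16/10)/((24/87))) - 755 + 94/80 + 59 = -183567/280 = -655.60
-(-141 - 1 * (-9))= 132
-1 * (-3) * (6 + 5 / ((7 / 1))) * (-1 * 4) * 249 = -140436 / 7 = -20062.29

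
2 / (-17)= -2 / 17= -0.12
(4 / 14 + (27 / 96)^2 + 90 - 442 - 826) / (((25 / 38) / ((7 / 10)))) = -160384491 / 128000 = -1253.00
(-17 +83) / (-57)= -22 / 19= -1.16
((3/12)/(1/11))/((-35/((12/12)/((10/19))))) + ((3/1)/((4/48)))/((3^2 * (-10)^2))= -153/1400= -0.11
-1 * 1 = -1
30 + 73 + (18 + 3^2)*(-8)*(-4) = 967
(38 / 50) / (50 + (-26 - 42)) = -19 / 450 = -0.04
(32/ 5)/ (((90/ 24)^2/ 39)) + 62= 29906/ 375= 79.75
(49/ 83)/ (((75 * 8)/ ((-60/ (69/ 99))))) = -1617/ 19090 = -0.08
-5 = -5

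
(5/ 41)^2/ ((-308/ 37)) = -925/ 517748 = -0.00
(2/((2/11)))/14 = 11/14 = 0.79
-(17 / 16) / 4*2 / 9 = -17 / 288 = -0.06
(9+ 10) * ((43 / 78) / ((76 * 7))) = 43 / 2184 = 0.02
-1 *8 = -8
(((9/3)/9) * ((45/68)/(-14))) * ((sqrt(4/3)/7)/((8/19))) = -95 * sqrt(3)/26656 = -0.01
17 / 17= 1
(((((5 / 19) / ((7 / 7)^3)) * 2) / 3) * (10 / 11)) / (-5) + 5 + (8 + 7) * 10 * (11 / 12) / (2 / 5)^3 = 21602965 / 10032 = 2153.41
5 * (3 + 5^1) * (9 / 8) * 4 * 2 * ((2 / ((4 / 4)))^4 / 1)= 5760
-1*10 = -10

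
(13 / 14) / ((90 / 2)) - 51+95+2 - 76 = -18887 / 630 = -29.98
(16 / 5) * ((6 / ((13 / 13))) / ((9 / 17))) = 544 / 15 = 36.27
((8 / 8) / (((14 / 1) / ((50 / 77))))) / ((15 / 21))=5 / 77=0.06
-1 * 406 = -406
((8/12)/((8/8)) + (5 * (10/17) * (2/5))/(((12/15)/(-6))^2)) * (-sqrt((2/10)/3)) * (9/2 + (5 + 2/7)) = -66719 * sqrt(15)/1530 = -168.89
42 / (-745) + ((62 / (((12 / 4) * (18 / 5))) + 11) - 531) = -10345459 / 20115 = -514.32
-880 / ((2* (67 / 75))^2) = -275.67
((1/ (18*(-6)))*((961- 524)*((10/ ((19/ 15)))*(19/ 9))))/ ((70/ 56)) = -4370/ 81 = -53.95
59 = 59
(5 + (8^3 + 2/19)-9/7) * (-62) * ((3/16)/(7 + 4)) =-1595043/2926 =-545.13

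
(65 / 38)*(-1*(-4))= 6.84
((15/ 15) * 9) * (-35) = -315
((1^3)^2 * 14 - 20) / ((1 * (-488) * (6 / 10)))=0.02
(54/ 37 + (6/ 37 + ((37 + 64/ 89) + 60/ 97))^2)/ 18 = 16820125382047/ 204059550482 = 82.43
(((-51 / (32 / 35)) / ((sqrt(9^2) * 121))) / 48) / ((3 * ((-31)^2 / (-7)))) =4165 / 1607468544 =0.00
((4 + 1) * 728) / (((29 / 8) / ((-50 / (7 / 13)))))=-2704000 / 29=-93241.38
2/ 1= 2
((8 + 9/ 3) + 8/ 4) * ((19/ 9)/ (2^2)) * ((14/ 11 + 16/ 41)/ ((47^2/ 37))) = 1142375/ 5977554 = 0.19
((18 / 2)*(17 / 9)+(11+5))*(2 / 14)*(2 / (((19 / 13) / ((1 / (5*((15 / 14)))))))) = 1.20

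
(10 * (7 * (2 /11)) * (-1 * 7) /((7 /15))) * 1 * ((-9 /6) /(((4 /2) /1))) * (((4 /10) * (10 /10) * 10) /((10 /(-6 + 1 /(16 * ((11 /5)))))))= -331065 /968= -342.01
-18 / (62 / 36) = -324 / 31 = -10.45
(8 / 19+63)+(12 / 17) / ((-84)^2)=12045199 / 189924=63.42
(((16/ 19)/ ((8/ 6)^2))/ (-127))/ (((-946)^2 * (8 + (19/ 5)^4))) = -1875/ 97405513116956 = -0.00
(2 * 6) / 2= 6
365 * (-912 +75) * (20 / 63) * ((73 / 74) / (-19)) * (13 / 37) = 1769.24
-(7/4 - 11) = 37/4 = 9.25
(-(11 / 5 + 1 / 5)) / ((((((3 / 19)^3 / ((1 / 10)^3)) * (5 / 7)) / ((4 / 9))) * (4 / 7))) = -336091 / 506250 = -0.66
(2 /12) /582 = 1 /3492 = 0.00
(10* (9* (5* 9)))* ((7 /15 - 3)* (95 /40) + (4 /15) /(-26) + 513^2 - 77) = 1065498190.96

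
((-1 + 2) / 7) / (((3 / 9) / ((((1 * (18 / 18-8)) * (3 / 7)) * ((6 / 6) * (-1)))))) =9 / 7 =1.29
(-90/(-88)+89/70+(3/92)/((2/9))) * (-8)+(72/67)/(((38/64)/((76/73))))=-764109803/43309805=-17.64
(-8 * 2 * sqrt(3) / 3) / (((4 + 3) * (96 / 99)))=-11 * sqrt(3) / 14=-1.36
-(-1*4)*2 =8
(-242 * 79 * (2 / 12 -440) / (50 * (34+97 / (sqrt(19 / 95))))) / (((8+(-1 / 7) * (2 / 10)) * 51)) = 1.65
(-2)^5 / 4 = -8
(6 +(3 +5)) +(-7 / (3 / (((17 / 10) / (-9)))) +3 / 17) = 67093 / 4590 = 14.62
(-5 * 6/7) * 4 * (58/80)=-87/7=-12.43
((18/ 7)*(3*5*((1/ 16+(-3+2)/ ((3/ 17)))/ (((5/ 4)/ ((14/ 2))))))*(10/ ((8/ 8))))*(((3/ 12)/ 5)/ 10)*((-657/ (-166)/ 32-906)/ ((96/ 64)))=776659221/ 21248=36552.11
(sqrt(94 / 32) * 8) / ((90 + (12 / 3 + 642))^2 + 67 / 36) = 72 * sqrt(47) / 19501123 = 0.00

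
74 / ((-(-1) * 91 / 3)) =222 / 91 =2.44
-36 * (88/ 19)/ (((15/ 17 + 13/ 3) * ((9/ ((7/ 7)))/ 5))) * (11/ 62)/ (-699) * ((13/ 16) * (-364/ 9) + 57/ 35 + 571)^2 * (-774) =-40912614802195499/ 40246808805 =-1016543.08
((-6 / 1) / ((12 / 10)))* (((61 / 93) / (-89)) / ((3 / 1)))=305 / 24831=0.01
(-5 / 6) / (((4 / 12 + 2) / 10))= -25 / 7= -3.57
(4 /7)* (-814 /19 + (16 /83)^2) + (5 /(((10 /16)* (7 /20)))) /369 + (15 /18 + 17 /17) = -15257858683 /676182906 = -22.56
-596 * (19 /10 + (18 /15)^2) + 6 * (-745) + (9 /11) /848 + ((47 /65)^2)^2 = -1075719558283207 /166510630000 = -6460.37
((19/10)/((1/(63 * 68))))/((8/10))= 20349/2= 10174.50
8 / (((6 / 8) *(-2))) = -16 / 3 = -5.33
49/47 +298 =14055/47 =299.04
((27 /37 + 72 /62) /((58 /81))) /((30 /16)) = 234252 /166315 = 1.41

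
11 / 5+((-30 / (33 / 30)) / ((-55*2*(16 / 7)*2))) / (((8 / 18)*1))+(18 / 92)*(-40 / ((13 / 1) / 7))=-21904409 / 11577280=-1.89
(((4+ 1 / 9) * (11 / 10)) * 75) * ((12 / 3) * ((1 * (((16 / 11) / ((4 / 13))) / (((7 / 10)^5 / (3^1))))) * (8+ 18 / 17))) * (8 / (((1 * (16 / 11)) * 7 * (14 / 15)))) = 1746030000000 / 2000033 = 873000.60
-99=-99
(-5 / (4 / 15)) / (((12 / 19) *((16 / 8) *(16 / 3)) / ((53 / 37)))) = -75525 / 18944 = -3.99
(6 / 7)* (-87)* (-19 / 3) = 3306 / 7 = 472.29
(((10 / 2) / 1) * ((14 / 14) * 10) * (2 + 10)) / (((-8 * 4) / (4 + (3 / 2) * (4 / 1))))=-375 / 2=-187.50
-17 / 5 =-3.40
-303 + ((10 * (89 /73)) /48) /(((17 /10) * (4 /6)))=-3005959 /9928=-302.78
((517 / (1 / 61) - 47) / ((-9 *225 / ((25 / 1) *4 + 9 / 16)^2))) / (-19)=8152386269 / 984960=8276.87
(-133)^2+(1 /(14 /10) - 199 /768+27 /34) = 1616747263 /91392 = 17690.25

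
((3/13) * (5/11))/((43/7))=105/6149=0.02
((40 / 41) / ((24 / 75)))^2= 15625 / 1681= 9.30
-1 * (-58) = 58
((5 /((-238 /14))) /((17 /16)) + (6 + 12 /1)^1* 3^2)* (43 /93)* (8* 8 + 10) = 148720316 /26877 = 5533.37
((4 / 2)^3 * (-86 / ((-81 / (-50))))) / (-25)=1376 / 81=16.99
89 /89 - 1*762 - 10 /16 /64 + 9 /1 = -385029 /512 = -752.01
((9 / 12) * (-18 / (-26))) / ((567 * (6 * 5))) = 1 / 32760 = 0.00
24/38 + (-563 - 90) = -12395/19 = -652.37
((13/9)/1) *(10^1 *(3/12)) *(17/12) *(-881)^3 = -755596614305/216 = -3498132473.63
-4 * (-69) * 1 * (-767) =-211692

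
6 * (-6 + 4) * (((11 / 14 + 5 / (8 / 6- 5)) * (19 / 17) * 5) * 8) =310.04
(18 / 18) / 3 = 1 / 3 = 0.33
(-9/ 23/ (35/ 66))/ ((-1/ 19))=11286/ 805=14.02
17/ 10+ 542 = 5437/ 10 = 543.70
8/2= 4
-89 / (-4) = 89 / 4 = 22.25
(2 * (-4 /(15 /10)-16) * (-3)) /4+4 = 32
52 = 52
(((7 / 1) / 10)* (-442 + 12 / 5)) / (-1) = 307.72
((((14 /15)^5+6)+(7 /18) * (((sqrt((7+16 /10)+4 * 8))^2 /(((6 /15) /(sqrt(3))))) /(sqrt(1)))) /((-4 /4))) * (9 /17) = -1421 * sqrt(3) /68 - 5094074 /1434375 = -39.75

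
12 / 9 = 4 / 3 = 1.33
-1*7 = -7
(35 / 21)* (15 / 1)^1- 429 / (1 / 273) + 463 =-116629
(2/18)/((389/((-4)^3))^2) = 0.00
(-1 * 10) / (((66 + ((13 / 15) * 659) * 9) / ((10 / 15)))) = -0.00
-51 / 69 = -17 / 23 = -0.74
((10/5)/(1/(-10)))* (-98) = 1960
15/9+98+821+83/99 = 91229/99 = 921.51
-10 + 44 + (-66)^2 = 4390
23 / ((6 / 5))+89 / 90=907 / 45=20.16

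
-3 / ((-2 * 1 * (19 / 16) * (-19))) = -24 / 361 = -0.07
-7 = -7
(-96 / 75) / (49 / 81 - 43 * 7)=648 / 152075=0.00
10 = 10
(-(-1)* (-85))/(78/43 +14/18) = -1935/59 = -32.80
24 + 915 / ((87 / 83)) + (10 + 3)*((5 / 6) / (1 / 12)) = 29781 / 29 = 1026.93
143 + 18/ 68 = 4871/ 34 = 143.26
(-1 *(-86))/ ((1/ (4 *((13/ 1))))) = 4472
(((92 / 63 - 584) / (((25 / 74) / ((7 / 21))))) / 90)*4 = -217264 / 8505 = -25.55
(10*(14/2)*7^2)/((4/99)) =169785/2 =84892.50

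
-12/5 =-2.40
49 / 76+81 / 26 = 3715 / 988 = 3.76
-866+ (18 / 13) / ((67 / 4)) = -754214 / 871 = -865.92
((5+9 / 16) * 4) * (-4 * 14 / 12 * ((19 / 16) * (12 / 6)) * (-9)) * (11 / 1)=390621 / 16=24413.81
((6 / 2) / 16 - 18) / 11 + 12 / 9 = -151 / 528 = -0.29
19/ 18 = 1.06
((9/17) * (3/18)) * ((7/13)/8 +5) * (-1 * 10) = -465/104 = -4.47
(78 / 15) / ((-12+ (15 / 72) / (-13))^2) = 2530944 / 70275005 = 0.04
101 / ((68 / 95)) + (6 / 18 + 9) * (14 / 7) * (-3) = 85.10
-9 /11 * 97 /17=-873 /187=-4.67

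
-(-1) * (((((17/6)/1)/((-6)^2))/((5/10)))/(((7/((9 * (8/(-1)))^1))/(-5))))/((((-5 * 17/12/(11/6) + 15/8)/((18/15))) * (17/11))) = -3872/1225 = -3.16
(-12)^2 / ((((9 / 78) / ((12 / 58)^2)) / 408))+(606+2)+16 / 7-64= 131530352 / 5887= 22342.51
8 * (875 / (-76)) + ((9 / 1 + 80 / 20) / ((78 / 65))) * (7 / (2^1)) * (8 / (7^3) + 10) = 536155 / 1862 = 287.95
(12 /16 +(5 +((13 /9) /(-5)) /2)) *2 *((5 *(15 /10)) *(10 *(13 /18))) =65585 /108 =607.27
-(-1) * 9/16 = 0.56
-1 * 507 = -507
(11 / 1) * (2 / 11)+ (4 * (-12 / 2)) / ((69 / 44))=-306 / 23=-13.30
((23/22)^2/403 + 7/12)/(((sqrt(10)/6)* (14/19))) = 814454* sqrt(10)/1706705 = 1.51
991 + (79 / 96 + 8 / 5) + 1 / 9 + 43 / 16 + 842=2647039 / 1440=1838.22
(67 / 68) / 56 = 67 / 3808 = 0.02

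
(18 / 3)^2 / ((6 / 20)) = 120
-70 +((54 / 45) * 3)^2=-1426 / 25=-57.04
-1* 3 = -3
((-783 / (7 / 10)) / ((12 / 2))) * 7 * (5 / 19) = -6525 / 19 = -343.42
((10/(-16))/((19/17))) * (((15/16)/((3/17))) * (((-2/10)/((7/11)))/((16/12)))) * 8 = 47685/8512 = 5.60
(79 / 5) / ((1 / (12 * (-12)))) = -11376 / 5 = -2275.20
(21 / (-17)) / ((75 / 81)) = -567 / 425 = -1.33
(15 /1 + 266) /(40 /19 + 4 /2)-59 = 9.45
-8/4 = -2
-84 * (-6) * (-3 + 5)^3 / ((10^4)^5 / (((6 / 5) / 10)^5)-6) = 0.00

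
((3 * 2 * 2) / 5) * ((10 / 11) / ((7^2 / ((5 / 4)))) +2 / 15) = 5062 / 13475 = 0.38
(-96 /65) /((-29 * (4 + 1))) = 96 /9425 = 0.01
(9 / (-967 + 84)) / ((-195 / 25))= 15 / 11479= 0.00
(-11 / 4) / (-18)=11 / 72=0.15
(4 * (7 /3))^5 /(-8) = -2151296 /243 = -8853.07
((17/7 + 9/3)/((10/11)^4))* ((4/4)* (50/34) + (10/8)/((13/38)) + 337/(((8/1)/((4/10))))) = 27018691733/154700000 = 174.65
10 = 10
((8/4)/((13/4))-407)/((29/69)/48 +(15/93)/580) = -15730069104/349687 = -44983.28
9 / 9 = 1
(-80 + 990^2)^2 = 960439200400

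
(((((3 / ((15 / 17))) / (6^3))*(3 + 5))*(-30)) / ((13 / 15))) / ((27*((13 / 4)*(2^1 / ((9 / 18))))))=-170 / 13689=-0.01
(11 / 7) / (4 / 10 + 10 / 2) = 55 / 189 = 0.29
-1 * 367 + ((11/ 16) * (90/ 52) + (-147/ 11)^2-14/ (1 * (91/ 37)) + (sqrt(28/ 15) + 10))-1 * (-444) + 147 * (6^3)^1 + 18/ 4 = 2 * sqrt(105)/ 15 + 1611637127/ 50336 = 32018.95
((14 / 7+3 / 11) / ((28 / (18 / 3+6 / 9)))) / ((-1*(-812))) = 125 / 187572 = 0.00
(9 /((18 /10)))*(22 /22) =5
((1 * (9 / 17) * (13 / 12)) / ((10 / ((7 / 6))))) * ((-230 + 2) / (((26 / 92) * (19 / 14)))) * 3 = -10143 / 85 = -119.33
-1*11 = -11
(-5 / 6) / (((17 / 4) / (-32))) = 320 / 51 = 6.27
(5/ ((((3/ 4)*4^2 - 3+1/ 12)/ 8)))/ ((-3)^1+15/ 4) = 640/ 109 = 5.87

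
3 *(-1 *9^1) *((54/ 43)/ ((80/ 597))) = -435213/ 1720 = -253.03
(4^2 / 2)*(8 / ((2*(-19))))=-32 / 19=-1.68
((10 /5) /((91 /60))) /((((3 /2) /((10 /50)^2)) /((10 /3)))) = 32 /273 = 0.12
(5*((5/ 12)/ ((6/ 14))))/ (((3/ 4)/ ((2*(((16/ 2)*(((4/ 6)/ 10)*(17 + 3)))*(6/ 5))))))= 4480/ 27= 165.93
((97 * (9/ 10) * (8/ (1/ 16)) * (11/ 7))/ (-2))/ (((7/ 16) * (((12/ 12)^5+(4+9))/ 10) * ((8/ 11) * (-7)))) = 6760512/ 2401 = 2815.71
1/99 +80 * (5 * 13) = 514801/99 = 5200.01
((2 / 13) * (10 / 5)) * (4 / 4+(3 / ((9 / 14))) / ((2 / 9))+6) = 112 / 13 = 8.62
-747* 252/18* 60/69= -9093.91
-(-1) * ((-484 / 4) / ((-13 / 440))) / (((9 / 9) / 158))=8411920 / 13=647070.77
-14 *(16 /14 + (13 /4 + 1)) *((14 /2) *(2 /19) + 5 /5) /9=-1661 /114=-14.57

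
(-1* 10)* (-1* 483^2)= 2332890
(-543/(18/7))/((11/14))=-8869/33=-268.76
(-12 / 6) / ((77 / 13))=-26 / 77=-0.34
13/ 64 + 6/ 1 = 397/ 64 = 6.20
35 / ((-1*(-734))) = 0.05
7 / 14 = 1 / 2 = 0.50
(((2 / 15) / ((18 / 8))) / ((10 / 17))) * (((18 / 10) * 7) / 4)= 119 / 375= 0.32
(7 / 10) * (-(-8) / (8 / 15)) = 10.50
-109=-109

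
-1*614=-614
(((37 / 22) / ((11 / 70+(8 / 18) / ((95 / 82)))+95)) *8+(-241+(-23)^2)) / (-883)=-3624769224 / 11108010199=-0.33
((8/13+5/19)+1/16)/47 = 3719/185744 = 0.02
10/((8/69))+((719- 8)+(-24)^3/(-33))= 53511/44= 1216.16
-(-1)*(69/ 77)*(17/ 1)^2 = 19941/ 77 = 258.97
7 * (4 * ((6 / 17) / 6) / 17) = 28 / 289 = 0.10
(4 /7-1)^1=-3 /7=-0.43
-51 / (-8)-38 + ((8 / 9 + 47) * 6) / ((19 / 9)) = 15881 / 152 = 104.48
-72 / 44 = -18 / 11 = -1.64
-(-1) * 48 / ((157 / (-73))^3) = -4.83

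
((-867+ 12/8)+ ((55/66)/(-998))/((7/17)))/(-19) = 36278383/796404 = 45.55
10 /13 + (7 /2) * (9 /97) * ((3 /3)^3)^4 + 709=1790857 /2522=710.09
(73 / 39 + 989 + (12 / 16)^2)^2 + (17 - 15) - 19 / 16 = 382734325393 / 389376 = 982942.77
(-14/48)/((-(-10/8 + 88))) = 7/2082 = 0.00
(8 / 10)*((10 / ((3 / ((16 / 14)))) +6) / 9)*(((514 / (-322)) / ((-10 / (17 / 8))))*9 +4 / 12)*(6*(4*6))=107814632 / 253575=425.18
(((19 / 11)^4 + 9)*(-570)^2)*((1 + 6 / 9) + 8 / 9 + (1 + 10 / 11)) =4181960458000 / 161051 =25966684.21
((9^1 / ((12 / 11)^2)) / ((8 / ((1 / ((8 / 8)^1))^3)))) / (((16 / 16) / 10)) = 605 / 64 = 9.45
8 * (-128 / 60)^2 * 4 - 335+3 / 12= -170203 / 900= -189.11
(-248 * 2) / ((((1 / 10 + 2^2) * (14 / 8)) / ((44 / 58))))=-436480 / 8323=-52.44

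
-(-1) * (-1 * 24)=-24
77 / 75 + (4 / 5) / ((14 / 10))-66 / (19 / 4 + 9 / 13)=-1564363 / 148575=-10.53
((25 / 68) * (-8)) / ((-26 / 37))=925 / 221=4.19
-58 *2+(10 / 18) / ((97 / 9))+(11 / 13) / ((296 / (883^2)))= 788649707 / 373256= 2112.89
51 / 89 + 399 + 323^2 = 104728.57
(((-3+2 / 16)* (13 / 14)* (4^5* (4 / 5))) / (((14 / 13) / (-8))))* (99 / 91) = 17674.30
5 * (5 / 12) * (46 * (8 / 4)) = 575 / 3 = 191.67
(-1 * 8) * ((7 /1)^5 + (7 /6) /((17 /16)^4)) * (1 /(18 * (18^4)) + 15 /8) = -14920889528269697 /59181978348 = -252118.80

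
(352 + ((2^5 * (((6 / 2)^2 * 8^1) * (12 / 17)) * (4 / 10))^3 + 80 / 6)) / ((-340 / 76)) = -9637326695276152 / 156601875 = -61540302.09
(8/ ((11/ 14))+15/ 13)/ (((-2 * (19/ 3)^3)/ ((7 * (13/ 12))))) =-102123/ 603592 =-0.17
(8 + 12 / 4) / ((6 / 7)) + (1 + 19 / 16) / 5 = 637 / 48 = 13.27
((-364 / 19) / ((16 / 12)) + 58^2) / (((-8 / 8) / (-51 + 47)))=254572 / 19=13398.53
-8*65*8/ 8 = -520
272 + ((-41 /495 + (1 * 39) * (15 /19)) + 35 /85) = 48464087 /159885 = 303.12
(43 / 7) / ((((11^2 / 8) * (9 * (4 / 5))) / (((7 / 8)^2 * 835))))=36.06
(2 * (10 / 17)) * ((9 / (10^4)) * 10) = 9 / 850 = 0.01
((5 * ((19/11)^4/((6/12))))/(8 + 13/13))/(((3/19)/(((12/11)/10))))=9904396/1449459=6.83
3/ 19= 0.16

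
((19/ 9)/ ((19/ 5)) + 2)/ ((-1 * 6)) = -23/ 54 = -0.43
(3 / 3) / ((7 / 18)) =18 / 7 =2.57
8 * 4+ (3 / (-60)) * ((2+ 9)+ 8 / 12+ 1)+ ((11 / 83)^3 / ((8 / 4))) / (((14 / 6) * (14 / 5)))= 52729353041 / 1681053780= 31.37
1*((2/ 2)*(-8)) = -8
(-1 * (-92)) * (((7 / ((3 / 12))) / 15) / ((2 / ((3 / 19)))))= 1288 / 95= 13.56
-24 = -24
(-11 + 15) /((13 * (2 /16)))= 32 /13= 2.46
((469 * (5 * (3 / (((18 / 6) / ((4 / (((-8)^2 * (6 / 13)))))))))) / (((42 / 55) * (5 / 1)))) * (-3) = -47905 / 192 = -249.51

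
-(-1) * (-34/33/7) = -34/231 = -0.15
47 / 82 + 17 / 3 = 1535 / 246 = 6.24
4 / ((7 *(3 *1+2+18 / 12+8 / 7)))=8 / 107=0.07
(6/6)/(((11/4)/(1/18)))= 2/99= 0.02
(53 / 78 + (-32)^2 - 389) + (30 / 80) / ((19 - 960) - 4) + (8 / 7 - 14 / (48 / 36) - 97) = 17340587 / 32760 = 529.32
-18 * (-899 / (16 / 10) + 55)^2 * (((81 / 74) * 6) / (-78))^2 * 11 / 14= -10680386015475 / 414598912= -25760.77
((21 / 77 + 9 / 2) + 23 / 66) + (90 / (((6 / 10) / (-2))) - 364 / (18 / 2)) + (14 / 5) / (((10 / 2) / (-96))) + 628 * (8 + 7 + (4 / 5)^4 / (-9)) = 557019527 / 61875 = 9002.34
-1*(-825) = 825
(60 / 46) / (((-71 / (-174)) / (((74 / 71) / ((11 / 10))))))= 3862800 / 1275373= 3.03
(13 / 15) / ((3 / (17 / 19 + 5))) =1456 / 855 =1.70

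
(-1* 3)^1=-3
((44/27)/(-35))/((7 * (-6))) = 22/19845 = 0.00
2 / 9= 0.22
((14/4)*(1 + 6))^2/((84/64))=1372/3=457.33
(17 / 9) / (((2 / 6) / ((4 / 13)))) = 68 / 39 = 1.74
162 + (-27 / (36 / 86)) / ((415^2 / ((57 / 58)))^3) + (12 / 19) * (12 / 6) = 6183642168107867091591957 / 37875306638958569750000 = 163.26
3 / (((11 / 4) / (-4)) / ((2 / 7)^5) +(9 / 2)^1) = -1536 / 182573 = -0.01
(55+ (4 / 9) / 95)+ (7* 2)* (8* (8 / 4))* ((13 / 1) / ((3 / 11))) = 9176149 / 855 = 10732.34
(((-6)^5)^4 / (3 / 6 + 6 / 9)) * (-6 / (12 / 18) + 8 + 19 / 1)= 394865111526801408 / 7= 56409301646685915.43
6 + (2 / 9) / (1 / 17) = 88 / 9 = 9.78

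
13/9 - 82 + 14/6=-704/9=-78.22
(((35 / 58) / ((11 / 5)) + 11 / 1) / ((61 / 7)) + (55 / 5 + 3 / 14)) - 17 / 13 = 19833259 / 1770769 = 11.20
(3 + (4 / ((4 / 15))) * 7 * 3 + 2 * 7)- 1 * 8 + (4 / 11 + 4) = 3612 / 11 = 328.36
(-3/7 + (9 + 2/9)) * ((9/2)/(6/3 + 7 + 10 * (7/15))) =831/287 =2.90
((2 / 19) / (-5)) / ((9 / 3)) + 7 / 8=1979 / 2280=0.87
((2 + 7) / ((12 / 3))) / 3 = 3 / 4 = 0.75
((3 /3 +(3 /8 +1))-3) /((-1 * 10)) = 1 /16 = 0.06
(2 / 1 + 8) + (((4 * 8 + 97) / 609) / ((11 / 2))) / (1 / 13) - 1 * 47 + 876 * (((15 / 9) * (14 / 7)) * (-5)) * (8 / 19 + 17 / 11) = -1219670357 / 42427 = -28747.50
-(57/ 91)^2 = -3249/ 8281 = -0.39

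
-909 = -909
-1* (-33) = 33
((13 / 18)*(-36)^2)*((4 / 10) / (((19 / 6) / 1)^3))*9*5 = 3639168 / 6859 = 530.57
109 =109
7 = 7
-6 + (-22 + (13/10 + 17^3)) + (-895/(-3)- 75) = 153289/30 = 5109.63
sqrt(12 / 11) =2 * sqrt(33) / 11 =1.04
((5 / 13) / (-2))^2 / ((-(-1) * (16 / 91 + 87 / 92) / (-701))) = -2821525 / 122057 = -23.12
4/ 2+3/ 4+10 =51/ 4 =12.75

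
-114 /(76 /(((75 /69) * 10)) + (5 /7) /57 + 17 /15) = -947625 /67646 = -14.01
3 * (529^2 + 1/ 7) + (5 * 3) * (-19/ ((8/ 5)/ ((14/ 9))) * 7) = 70357043/ 84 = 837583.85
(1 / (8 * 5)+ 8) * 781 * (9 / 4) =2256309 / 160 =14101.93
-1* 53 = -53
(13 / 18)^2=169 / 324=0.52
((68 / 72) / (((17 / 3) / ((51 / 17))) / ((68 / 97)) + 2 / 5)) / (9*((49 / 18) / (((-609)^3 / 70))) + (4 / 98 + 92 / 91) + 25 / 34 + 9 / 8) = 9698063422320 / 92532940735931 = 0.10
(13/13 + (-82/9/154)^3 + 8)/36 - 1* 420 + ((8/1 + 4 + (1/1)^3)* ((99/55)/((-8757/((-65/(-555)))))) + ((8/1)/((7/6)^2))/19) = -613837188439209688/1463465008456605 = -419.44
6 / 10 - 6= -27 / 5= -5.40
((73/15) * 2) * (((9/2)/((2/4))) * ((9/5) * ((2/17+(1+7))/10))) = 271998/2125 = 128.00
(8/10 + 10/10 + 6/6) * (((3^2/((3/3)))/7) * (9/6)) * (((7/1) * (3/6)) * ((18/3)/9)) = 63/5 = 12.60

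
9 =9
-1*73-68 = -141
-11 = -11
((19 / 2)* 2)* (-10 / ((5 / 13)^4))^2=61995534796 / 15625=3967714.23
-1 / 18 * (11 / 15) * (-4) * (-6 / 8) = -11 / 90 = -0.12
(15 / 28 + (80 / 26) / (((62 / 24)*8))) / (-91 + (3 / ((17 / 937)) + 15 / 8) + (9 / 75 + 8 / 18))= 59096250 / 6628918387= 0.01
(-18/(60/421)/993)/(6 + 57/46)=-0.02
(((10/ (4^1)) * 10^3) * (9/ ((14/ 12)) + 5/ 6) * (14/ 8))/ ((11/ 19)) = 4263125/ 66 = 64592.80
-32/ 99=-0.32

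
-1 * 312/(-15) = 104/5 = 20.80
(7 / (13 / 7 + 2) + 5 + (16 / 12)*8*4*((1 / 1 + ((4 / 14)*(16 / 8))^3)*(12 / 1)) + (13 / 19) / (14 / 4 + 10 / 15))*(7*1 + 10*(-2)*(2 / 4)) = -2703225358 / 1466325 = -1843.54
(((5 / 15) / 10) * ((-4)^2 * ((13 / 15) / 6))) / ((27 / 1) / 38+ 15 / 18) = 247 / 4950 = 0.05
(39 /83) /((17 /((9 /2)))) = 351 /2822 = 0.12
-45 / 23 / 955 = -9 / 4393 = -0.00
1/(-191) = -1/191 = -0.01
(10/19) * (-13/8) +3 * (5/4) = 55/19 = 2.89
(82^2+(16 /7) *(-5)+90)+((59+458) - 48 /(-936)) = 7319.62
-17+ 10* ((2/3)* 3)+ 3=6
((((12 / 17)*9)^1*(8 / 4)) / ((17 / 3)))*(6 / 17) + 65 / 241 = 1.06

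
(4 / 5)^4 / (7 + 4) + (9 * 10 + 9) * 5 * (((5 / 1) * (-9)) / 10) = -30627613 / 13750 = -2227.46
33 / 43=0.77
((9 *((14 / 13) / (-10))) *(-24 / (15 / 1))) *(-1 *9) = -4536 / 325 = -13.96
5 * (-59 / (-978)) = 295 / 978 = 0.30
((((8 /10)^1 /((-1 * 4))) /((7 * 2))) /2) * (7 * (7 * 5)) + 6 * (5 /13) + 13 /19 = 1227 /988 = 1.24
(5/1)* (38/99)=190/99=1.92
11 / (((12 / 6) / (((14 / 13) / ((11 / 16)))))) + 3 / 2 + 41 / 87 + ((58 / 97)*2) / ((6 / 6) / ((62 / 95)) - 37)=565744293 / 53610154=10.55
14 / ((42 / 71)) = 71 / 3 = 23.67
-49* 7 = -343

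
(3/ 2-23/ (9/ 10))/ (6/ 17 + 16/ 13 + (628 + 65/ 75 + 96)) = -478465/ 14449098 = -0.03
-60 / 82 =-30 / 41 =-0.73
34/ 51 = 2/ 3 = 0.67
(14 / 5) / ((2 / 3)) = 21 / 5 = 4.20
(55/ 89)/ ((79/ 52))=2860/ 7031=0.41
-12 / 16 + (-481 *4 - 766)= -10763 / 4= -2690.75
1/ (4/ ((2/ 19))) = 0.03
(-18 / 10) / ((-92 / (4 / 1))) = 0.08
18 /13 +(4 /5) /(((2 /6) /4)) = 714 /65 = 10.98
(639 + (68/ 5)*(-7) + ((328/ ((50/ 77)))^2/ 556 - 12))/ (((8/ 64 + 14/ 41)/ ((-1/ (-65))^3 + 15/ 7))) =993928871982448/ 218392890625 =4551.10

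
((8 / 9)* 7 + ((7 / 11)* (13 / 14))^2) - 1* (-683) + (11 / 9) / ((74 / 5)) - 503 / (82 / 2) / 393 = 689.62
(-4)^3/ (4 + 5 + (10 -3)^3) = -2/ 11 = -0.18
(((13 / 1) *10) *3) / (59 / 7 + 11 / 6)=16380 / 431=38.00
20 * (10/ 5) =40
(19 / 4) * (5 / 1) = 95 / 4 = 23.75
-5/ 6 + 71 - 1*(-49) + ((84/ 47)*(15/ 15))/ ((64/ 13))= 269659/ 2256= 119.53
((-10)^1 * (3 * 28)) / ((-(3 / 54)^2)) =272160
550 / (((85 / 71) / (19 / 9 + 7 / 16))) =1170.86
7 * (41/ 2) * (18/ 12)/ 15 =287/ 20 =14.35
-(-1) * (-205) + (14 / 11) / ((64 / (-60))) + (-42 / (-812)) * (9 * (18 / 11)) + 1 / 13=-6812841 / 33176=-205.35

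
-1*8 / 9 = -8 / 9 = -0.89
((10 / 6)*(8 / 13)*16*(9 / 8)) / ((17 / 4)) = 960 / 221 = 4.34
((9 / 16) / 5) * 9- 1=1 / 80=0.01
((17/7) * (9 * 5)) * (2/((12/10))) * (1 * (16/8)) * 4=1457.14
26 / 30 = 13 / 15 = 0.87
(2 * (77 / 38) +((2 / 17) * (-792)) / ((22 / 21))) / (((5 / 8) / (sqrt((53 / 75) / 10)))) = -109676 * sqrt(1590) / 121125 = -36.11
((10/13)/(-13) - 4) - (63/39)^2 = -1127/169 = -6.67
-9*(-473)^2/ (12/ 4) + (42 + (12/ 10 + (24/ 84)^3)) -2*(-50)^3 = -421143.78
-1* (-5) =5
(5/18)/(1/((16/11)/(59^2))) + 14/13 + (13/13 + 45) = 210907348/4480047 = 47.08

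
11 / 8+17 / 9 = 235 / 72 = 3.26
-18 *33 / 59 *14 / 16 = -2079 / 236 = -8.81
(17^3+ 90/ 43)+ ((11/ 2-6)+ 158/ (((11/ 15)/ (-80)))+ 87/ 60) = -116550233/ 9460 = -12320.32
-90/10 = -9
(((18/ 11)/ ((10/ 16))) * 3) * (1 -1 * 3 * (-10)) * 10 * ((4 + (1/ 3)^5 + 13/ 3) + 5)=3215072/ 99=32475.47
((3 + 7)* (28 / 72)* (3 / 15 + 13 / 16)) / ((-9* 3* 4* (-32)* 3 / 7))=0.00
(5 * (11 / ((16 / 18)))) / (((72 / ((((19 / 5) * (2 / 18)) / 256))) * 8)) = 209 / 1179648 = 0.00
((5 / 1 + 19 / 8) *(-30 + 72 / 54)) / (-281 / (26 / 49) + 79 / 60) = 0.40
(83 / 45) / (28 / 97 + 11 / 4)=32204 / 53055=0.61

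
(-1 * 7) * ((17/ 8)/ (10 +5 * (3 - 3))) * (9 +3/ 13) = -357/ 26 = -13.73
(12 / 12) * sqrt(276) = 2 * sqrt(69) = 16.61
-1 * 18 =-18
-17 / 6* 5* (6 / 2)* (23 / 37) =-1955 / 74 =-26.42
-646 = -646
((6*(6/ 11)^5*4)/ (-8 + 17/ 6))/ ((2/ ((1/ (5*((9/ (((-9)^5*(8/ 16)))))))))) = 1836660096/ 24962905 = 73.58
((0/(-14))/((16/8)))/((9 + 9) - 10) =0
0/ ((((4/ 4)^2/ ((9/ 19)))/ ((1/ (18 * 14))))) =0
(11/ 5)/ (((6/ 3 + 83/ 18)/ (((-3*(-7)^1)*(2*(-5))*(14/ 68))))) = -4158/ 289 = -14.39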